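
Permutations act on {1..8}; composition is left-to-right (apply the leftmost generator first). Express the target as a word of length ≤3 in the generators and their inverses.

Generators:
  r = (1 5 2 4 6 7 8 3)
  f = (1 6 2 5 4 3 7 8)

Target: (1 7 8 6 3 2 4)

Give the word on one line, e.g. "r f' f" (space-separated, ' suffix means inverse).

  after f': (1 8 7 3 4 5 2 6)
  after r': (1 7 8 6 3 2 4)

f' r'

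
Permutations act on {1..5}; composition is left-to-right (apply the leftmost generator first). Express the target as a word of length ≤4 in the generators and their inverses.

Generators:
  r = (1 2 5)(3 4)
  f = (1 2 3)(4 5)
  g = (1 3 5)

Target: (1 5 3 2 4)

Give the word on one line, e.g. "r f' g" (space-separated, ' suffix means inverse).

  after f: (1 2 3)(4 5)
  after r: (1 5 3 2 4)

f r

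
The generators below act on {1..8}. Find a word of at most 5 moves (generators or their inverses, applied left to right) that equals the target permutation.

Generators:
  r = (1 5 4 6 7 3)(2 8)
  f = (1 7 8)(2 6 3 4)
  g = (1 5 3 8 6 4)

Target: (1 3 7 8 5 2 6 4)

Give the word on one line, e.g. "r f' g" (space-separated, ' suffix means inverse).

  after g': (1 4 6 8 3 5)
  after g': (1 6 3)(4 8 5)
  after f: (1 3 7 8 5 2 6 4)

g' g' f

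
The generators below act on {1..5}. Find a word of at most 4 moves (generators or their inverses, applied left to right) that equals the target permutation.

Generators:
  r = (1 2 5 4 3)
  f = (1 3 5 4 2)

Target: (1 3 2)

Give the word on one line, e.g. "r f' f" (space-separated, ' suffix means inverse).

r' f' r'

  after r': (1 3 4 5 2)
  after f': (3 5 4)
  after r': (1 3 2)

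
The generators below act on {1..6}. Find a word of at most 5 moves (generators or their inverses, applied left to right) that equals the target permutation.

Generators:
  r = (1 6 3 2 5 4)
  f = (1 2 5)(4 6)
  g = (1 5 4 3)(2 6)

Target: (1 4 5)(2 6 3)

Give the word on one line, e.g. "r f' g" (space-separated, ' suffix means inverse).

f g f

  after f: (1 2 5)(4 6)
  after g: (1 6 3)(2 4)
  after f: (1 4 5)(2 6 3)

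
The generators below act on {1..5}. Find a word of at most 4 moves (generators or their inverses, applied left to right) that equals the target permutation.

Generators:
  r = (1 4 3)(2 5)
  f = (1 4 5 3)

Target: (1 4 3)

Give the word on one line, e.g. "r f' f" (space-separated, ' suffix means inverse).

r' r'

  after r': (1 3 4)(2 5)
  after r': (1 4 3)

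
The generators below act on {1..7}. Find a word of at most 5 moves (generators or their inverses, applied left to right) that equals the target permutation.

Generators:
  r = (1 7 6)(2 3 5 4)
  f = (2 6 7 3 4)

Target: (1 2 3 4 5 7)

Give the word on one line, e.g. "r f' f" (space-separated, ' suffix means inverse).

  after r': (1 6 7)(2 4 5 3)
  after r': (1 7 6)(2 5)(3 4)
  after f: (1 3 2 5 6)
  after r': (1 2 3 4 5 7)

r' r' f r'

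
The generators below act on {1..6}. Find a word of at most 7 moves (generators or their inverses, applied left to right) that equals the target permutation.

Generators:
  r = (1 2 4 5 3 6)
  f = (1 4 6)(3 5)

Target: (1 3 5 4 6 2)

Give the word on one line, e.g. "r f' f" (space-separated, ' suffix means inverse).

  after r: (1 2 4 5 3 6)
  after f': (1 2)(3 4)
  after r: (1 4 6)(3 5)
  after f: (1 6 4)
  after r': (1 3 5 4 6 2)

r f' r f r'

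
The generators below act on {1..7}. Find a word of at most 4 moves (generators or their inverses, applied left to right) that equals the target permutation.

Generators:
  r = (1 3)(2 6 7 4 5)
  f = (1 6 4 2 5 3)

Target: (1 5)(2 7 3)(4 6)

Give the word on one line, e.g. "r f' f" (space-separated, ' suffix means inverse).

f r' f' r

  after f: (1 6 4 2 5 3)
  after r': (1 2 4 5)(6 7)
  after f': (1 4 2 6 7)(3 5)
  after r: (1 5)(2 7 3)(4 6)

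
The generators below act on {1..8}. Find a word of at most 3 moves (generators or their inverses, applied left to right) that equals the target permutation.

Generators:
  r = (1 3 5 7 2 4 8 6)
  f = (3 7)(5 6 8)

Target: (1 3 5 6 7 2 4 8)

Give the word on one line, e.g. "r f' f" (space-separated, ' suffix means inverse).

  after f: (3 7)(5 6 8)
  after f: (5 8 6)
  after r: (1 3 5 6 7 2 4 8)

f f r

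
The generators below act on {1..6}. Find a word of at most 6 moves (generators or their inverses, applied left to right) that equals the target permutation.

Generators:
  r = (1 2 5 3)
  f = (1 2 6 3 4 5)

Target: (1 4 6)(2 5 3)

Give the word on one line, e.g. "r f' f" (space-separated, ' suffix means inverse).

  after f: (1 2 6 3 4 5)
  after f: (1 6 4)(2 3 5)
  after f: (1 3)(2 4)(5 6)
  after f: (1 4 6)(2 5 3)

f f f f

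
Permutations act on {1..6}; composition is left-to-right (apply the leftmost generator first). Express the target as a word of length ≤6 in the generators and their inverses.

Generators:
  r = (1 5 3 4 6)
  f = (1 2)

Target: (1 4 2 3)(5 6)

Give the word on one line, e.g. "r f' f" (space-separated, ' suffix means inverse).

  after r: (1 5 3 4 6)
  after f: (1 5 3 4 6 2)
  after r: (1 3 6 2 5 4)
  after f: (1 3 6)(2 5 4)
  after r: (1 4 2 3)(5 6)

r f r f r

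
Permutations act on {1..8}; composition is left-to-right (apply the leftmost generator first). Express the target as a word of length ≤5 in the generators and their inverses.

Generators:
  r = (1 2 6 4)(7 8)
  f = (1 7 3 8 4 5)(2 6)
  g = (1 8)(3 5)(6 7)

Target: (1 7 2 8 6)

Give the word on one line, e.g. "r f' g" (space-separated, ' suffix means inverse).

  after r': (1 4 6 2)(7 8)
  after g': (1 4 7)(2 8 6)(3 5)
  after f: (1 5 8 2 4 3)
  after g: (1 3 8 2 4 5)(6 7)
  after f': (1 7 2 8 6)

r' g' f g f'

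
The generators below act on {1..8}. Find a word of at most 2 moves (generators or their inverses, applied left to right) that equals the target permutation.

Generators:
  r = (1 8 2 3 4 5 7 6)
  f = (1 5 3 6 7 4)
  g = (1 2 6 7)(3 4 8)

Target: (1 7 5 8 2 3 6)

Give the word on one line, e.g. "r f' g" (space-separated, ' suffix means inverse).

  after r': (1 6 7 5 4 3 2 8)
  after g: (1 7 5 8 2 3 6)

r' g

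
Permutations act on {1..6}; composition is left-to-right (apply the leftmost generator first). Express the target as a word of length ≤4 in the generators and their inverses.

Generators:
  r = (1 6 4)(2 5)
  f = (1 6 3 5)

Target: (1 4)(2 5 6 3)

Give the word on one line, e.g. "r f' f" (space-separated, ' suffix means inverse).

  after f: (1 6 3 5)
  after r: (1 4)(2 5 6 3)

f r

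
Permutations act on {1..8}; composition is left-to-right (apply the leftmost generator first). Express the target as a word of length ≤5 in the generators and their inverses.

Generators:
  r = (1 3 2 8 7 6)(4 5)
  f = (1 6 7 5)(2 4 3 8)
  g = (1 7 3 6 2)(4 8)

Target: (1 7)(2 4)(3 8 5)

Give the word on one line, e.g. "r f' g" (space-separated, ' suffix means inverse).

  after g': (1 2 6 3 7)(4 8)
  after f: (1 4 2 7 6 8 3 5)
  after f: (1 3)(2 5 6)
  after g: (1 6)(2 5)(3 7)(4 8)
  after r': (1 7)(2 4)(3 8 5)

g' f f g r'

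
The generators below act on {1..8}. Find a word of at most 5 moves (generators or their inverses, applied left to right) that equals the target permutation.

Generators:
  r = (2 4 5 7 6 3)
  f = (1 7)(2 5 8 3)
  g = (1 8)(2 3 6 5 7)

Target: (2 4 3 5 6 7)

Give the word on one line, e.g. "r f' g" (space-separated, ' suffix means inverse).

r g' g'

  after r: (2 4 5 7 6 3)
  after g': (1 8)(2 4 6)(3 7)
  after g': (2 4 3 5 6 7)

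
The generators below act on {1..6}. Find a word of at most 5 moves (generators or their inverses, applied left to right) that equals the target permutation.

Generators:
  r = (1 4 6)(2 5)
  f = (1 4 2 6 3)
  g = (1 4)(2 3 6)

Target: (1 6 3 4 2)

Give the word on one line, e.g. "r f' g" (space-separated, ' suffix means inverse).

  after f: (1 4 2 6 3)
  after g: (3 4)
  after f': (1 3)(2 4 6)
  after g: (1 6 3 4 2)

f g f' g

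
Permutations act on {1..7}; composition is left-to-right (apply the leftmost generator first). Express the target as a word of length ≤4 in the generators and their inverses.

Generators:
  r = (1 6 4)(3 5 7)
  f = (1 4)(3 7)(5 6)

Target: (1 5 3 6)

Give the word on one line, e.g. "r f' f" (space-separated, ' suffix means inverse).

r f f f

  after r: (1 6 4)(3 5 7)
  after f: (1 5 3 6)
  after f: (1 6 4)(3 5 7)
  after f: (1 5 3 6)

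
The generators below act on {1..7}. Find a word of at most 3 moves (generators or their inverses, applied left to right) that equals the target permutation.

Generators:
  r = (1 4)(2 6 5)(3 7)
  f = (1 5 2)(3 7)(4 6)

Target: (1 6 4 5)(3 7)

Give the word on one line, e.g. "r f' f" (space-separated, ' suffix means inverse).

f' r' r'

  after f': (1 2 5)(3 7)(4 6)
  after r': (1 5 4 2 6)
  after r': (1 6 4 5)(3 7)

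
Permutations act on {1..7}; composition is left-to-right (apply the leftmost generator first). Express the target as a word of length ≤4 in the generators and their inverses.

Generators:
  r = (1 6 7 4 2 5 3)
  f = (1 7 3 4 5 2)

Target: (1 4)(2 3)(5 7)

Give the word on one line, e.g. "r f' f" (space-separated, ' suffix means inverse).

f f f

  after f: (1 7 3 4 5 2)
  after f: (1 3 5)(2 7 4)
  after f: (1 4)(2 3)(5 7)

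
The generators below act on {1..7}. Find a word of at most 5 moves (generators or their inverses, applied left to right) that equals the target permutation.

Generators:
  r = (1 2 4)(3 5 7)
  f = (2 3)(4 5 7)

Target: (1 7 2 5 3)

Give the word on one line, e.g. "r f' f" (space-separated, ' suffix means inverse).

f' r r f'

  after f': (2 3)(4 7 5)
  after r: (1 2 5)(3 4)
  after r: (1 4 5 2 7 3)
  after f': (1 7 2 5 3)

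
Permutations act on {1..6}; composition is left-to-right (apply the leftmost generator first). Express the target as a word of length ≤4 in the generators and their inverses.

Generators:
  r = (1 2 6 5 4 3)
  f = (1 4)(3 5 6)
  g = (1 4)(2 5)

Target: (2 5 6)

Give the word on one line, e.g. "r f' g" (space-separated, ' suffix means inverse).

  after g': (1 4)(2 5)
  after f': (2 3 6 5)
  after g': (1 4)(2 3 6)
  after f: (2 5 6)

g' f' g' f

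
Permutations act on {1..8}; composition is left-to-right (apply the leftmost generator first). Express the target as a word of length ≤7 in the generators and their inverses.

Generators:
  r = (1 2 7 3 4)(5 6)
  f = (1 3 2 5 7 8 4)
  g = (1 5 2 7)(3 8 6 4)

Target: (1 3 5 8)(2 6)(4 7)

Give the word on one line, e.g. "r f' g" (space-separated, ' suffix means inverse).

g r' f' g g

  after g: (1 5 2 7)(3 8 6 4)
  after r': (1 6 3 8 5)(4 7)
  after f': (1 6)(2 3 7 8)(4 5)
  after g: (1 4 2 8 7 6 5 3)
  after g: (1 3 5 8)(2 6)(4 7)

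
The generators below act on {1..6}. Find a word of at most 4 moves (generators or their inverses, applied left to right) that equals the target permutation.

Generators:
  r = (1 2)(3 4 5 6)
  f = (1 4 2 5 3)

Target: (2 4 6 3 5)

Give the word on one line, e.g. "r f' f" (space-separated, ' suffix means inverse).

  after f: (1 4 2 5 3)
  after f: (1 2 3 4 5)
  after r: (2 4 6 3 5)

f f r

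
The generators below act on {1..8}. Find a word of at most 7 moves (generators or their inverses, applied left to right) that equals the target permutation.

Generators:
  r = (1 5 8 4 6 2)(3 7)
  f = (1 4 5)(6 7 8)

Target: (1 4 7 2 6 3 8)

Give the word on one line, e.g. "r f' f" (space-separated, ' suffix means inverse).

f r r r f

  after f: (1 4 5)(6 7 8)
  after r: (1 6 3 7 4 8 2)
  after r: (1 2 5 8)(6 7)
  after r: (2 8 5 4 6 3 7)
  after f: (1 4 7 2 6 3 8)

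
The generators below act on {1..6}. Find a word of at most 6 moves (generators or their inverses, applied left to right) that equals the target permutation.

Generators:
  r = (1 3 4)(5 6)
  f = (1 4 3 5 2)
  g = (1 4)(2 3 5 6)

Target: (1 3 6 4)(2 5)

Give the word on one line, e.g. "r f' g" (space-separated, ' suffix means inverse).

  after g: (1 4)(2 3 5 6)
  after g: (2 5)(3 6)
  after r': (1 4 3 5 2 6)
  after r': (1 3 6 4)(2 5)

g g r' r'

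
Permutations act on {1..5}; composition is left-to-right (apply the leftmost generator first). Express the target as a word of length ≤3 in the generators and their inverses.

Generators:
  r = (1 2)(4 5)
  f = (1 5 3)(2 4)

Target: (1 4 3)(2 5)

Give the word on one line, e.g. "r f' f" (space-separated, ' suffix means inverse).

  after r: (1 2)(4 5)
  after f: (1 4 3)(2 5)

r f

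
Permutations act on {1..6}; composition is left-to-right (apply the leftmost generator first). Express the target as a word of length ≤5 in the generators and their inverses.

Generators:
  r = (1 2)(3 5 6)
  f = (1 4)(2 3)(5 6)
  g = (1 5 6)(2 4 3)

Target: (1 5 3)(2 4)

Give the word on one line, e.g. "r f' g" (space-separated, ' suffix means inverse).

f g r' f

  after f: (1 4)(2 3)(5 6)
  after g: (1 3 4 5)
  after r': (1 6 5 2)(3 4)
  after f: (1 5 3)(2 4)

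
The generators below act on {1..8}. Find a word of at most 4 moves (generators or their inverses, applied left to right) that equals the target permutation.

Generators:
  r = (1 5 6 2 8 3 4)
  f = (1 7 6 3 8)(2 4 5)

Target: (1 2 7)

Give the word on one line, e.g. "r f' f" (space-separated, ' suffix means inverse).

f r f r

  after f: (1 7 6 3 8)(2 4 5)
  after r: (1 7 2)(4 6)(5 8)
  after f: (1 6 5)(2 7 4 3 8)
  after r: (1 2 7)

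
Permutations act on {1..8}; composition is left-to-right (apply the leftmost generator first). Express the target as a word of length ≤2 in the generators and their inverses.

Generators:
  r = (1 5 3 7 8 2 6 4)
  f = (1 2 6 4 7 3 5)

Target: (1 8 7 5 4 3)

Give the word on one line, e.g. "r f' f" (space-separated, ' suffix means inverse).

  after f: (1 2 6 4 7 3 5)
  after r': (1 8 7 5 4 3)

f r'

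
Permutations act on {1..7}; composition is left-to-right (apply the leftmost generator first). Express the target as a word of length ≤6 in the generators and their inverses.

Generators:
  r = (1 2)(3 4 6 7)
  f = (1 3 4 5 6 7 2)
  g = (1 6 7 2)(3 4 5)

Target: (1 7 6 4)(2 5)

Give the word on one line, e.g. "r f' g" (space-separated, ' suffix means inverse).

  after f': (1 2 7 6 5 4 3)
  after f': (1 7 5 3 2 6 4)
  after r': (1 6 3)(2 4)(5 7)
  after f: (1 7 6 4)(2 5)

f' f' r' f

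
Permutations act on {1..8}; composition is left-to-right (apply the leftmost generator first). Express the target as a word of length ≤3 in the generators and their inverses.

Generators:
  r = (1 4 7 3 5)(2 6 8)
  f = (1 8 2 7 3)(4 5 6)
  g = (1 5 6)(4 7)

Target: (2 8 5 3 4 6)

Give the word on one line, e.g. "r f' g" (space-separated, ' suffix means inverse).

  after r': (1 5 3 7 4)(2 8 6)
  after g': (2 8 5 3 4 6)

r' g'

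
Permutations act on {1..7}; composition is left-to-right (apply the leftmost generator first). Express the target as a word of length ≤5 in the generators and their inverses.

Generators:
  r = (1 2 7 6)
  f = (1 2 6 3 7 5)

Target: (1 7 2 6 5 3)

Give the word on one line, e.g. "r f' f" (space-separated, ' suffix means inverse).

  after r: (1 2 7 6)
  after r: (1 7)(2 6)
  after f': (1 3 6)(5 7)
  after f': (1 6 5 3 2)
  after r': (1 7 2 6 5 3)

r r f' f' r'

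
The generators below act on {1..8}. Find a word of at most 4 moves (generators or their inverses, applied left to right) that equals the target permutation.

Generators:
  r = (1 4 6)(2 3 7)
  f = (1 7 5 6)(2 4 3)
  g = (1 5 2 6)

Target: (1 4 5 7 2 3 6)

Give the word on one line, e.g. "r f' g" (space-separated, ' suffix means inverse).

  after g': (1 6 2 5)
  after r: (2 5 4 6 3 7)
  after f': (1 6 4 5 2 7 3)
  after r': (1 4 5 7 2 3 6)

g' r f' r'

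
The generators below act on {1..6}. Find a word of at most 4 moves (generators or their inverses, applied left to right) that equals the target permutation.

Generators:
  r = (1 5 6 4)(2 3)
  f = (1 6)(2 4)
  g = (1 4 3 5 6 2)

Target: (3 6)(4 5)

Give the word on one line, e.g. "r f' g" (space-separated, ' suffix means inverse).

  after r': (1 4 6 5)(2 3)
  after g: (1 3)(2 5 4)
  after r: (1 2 6 4 3 5)
  after g: (3 6)(4 5)

r' g r g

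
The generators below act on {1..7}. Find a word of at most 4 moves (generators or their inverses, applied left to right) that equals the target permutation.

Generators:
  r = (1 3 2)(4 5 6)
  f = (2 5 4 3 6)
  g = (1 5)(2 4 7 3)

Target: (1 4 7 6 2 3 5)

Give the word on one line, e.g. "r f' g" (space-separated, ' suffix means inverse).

  after g: (1 5)(2 4 7 3)
  after f: (1 4 7 6 2 3 5)

g f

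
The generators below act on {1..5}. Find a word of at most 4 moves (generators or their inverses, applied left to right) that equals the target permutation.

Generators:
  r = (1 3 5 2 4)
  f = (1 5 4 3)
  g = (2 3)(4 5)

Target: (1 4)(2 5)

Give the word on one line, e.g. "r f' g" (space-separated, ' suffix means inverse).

g f' r f

  after g: (2 3)(4 5)
  after f': (1 3 2 4)
  after r: (1 5 2)(3 4)
  after f: (1 4)(2 5)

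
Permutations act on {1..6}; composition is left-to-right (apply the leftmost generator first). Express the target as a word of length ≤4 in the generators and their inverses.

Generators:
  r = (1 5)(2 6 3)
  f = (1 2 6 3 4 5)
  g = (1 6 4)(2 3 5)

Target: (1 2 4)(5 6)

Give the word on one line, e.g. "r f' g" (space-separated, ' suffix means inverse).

  after r: (1 5)(2 6 3)
  after g: (1 2 4)(5 6)

r g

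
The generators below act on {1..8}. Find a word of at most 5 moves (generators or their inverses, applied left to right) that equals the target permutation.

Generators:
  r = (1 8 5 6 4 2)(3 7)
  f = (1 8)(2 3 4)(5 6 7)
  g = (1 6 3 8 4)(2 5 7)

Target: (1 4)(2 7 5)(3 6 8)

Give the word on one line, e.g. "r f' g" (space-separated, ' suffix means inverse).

g' f' f' f'

  after g': (1 4 8 3 6)(2 7 5)
  after f': (1 3 5 4)(2 6 8)
  after f': (1 2 5 3 7 6)(4 8)
  after f': (1 4)(2 7 5)(3 6 8)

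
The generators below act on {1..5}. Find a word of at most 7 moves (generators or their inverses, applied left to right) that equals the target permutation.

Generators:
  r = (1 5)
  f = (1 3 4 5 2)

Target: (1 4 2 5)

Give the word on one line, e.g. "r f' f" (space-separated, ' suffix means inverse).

f' r' f f f

  after f': (1 2 5 4 3)
  after r': (1 2)(3 5 4)
  after f: (2 3)
  after f: (1 3)(2 4 5)
  after f: (1 4 2 5)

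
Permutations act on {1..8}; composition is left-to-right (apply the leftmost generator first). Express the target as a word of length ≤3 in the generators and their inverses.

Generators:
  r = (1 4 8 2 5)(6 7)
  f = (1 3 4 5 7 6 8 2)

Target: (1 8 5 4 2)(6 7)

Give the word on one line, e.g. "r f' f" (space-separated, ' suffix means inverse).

  after r': (1 5 2 8 4)(6 7)
  after r': (1 2 4 5 8)
  after r': (1 8 5 4 2)(6 7)

r' r' r'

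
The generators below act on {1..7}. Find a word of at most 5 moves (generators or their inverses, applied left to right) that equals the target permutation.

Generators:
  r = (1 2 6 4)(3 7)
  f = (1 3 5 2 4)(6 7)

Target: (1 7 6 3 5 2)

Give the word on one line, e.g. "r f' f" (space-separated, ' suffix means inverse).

  after r': (1 4 6 2)(3 7)
  after r': (1 6)(2 4)
  after f: (1 7 6 3 5 2)

r' r' f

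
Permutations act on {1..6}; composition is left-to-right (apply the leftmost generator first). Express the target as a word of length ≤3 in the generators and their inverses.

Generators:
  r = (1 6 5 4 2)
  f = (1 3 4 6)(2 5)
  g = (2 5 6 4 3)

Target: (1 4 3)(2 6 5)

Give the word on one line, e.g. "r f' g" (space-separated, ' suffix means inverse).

  after g': (2 3 4 6 5)
  after f': (1 6 2)
  after f': (1 4 3)(2 6 5)

g' f' f'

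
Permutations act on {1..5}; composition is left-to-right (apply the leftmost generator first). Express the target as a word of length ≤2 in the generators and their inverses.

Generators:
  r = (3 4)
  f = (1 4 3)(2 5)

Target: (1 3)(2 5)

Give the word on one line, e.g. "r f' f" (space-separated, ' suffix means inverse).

r f'

  after r: (3 4)
  after f': (1 3)(2 5)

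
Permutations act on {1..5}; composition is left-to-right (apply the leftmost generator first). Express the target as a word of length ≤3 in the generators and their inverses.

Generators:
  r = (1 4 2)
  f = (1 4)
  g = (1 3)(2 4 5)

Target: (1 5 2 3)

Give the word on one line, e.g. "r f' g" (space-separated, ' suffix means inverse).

  after r: (1 4 2)
  after g: (1 5 2 3)

r g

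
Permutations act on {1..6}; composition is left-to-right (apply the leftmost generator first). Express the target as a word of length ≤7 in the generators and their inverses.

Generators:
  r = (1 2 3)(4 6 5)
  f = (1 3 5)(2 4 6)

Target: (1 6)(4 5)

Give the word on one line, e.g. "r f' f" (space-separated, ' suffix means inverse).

f r r f r

  after f: (1 3 5)(2 4 6)
  after r: (2 6 3 4 5)
  after r: (1 2 5 3 6)
  after f: (1 4 6 3 2)
  after r: (1 6)(4 5)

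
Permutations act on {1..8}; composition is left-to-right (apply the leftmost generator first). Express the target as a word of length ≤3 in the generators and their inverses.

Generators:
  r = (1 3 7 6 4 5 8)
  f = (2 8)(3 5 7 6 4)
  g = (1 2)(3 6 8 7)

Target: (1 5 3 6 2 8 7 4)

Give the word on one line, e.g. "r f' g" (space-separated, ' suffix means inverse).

g f r'

  after g: (1 2)(3 6 8 7)
  after f: (1 8 6 2)(3 4)(5 7)
  after r': (1 5 3 6 2 8 7 4)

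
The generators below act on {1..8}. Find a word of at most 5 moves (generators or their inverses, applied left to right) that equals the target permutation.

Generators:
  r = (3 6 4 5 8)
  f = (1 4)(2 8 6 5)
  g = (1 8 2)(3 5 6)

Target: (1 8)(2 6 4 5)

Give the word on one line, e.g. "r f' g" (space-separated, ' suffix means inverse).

  after r': (3 8 5 4 6)
  after r': (3 5 6 8 4)
  after g': (1 2 8 4 6)
  after f: (1 8)(2 6 4 5)

r' r' g' f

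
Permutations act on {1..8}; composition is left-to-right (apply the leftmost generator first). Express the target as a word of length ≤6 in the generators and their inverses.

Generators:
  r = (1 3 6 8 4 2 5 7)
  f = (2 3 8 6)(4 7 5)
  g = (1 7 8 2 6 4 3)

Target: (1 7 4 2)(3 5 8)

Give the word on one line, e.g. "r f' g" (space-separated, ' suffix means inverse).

f' g f r

  after f': (2 6 8 3)(4 5 7)
  after g: (1 7 3 6 2 4 5 8)
  after f: (1 5 6 3 2 7 8)
  after r: (1 7 4 2)(3 5 8)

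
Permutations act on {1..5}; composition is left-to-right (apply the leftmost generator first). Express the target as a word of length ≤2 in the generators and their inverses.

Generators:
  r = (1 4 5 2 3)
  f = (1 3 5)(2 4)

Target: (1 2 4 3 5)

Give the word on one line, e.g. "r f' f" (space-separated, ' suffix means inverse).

  after r': (1 3 2 5 4)
  after r': (1 2 4 3 5)

r' r'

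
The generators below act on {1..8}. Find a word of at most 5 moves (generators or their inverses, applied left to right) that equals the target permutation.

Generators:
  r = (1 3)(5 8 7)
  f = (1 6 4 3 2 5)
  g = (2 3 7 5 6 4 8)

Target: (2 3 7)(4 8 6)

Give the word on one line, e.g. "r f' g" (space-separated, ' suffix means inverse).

r r g

  after r: (1 3)(5 8 7)
  after r: (5 7 8)
  after g: (2 3 7)(4 8 6)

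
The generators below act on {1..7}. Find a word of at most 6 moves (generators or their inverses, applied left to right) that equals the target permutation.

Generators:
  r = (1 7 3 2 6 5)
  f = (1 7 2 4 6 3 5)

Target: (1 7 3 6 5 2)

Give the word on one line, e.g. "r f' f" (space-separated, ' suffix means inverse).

  after f': (1 5 3 6 4 2 7)
  after r: (2 3 5)(4 6)
  after f': (1 5 7)(2 6)
  after r: (2 5 3)
  after r: (1 7 3 6 5 2)

f' r f' r r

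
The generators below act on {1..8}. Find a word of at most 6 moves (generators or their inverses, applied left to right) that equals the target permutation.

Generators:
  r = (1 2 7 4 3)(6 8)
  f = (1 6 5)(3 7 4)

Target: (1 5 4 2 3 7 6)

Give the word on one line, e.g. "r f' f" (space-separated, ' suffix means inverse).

  after f: (1 6 5)(3 7 4)
  after r: (1 8 6 5 2 7 3 4)
  after r: (1 6 5 7)(2 4)
  after f': (2 7 5 3 4)
  after f': (1 5 4 2 3 7 6)

f r r f' f'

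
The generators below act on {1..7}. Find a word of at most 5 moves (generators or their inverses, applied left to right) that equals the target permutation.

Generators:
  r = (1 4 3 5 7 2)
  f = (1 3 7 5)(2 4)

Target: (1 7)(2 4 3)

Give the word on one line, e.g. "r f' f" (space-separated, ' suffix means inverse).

  after r': (1 2 7 5 3 4)
  after f: (1 4 3 2 5 7)
  after r: (1 3)(2 7 4 5)
  after r: (1 5)(3 4 7)
  after f': (1 7)(2 4 3)

r' f r r f'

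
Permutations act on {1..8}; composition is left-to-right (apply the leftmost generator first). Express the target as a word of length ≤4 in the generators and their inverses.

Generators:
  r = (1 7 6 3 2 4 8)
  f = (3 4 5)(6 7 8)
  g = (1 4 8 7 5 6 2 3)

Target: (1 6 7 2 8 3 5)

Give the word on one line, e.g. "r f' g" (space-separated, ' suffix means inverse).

f' r r

  after f': (3 5 4)(6 8 7)
  after r: (1 7 3 5 8 6)(2 4)
  after r: (1 6 7 2 8 3 5)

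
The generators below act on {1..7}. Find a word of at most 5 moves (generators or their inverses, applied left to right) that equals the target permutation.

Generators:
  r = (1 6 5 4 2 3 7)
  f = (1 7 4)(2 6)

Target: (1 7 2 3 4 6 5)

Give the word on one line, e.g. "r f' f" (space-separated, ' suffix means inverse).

  after r': (1 7 3 2 4 5 6)
  after f: (1 4 5 2)(3 6 7)
  after f: (2 7 3)(4 5 6)
  after r': (1 7 2 3 4 6 5)

r' f f r'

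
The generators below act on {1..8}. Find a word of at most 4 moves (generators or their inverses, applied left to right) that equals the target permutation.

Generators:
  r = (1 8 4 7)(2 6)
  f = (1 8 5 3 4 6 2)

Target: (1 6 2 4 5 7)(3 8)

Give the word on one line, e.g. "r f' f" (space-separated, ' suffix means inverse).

  after f': (1 2 6 4 3 5 8)
  after r: (1 6 7)(3 5 4)
  after r: (1 2 6)(3 5 7 8 4)
  after f': (1 6 2 4 5 7)(3 8)

f' r r f'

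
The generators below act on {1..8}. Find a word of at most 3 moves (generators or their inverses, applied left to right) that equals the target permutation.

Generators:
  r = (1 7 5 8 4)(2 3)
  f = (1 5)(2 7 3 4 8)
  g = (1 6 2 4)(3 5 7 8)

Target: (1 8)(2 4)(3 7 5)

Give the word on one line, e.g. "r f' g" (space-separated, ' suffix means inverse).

  after r': (1 4 8 5 7)(2 3)
  after f: (1 8)(2 4)(3 7 5)

r' f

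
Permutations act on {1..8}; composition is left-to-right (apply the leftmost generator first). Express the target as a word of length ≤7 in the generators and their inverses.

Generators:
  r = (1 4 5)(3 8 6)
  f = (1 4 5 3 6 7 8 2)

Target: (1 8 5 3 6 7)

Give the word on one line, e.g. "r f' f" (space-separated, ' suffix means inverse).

  after f: (1 4 5 3 6 7 8 2)
  after r': (2 5 6 7 3 8)
  after f': (1 2 4)(3 7 5)
  after r': (1 2)(3 7 4 5 6 8)
  after f': (1 8 5 3 6 7)

f r' f' r' f'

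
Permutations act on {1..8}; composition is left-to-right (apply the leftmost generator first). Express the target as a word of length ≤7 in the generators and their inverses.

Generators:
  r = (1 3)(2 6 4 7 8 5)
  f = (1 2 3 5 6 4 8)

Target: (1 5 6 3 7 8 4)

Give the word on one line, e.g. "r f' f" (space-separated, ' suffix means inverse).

r f' f' r f

  after r: (1 3)(2 6 4 7 8 5)
  after f': (1 2 5)(3 8)(4 7)
  after f': (2 3 4 7 6 5 8)
  after r: (1 3 7 4 8 6 2)
  after f: (1 5 6 3 7 8 4)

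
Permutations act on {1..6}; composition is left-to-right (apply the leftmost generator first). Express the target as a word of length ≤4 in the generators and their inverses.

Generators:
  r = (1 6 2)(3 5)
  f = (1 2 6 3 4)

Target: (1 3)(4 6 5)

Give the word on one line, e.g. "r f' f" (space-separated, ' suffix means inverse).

  after f: (1 2 6 3 4)
  after r': (1 6 5 3 4 2)
  after f: (1 3)(4 6 5)

f r' f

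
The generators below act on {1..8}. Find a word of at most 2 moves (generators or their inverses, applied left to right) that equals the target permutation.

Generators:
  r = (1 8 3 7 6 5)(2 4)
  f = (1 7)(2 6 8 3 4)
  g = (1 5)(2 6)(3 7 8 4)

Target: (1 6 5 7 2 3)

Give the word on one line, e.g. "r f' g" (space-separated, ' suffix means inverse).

r f'

  after r: (1 8 3 7 6 5)(2 4)
  after f': (1 6 5 7 2 3)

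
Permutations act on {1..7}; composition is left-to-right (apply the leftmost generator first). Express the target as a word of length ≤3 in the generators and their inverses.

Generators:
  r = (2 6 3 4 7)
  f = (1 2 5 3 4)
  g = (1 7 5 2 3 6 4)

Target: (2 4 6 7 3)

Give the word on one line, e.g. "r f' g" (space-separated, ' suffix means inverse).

r r r

  after r: (2 6 3 4 7)
  after r: (2 3 7 6 4)
  after r: (2 4 6 7 3)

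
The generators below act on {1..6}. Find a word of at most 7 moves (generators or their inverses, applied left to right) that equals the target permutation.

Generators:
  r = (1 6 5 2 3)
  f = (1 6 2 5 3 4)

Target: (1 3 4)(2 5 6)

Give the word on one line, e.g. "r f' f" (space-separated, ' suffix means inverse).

  after r': (1 3 2 5 6)
  after f': (1 5)(3 6 4)
  after r': (1 6 4 2 5 3)
  after f': (3 4 6)
  after r': (1 3 4)(2 5 6)

r' f' r' f' r'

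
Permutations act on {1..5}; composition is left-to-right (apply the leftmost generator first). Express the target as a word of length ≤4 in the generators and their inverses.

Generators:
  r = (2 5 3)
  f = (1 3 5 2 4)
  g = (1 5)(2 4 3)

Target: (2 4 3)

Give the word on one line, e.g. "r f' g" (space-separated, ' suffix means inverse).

g' g'

  after g': (1 5)(2 3 4)
  after g': (2 4 3)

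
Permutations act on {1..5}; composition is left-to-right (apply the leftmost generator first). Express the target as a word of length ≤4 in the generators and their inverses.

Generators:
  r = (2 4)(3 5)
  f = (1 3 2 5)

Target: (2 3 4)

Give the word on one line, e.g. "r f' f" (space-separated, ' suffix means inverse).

r' f' r' f'

  after r': (2 4)(3 5)
  after f': (1 5)(2 4 3)
  after r': (1 3 4 5)
  after f': (2 3 4)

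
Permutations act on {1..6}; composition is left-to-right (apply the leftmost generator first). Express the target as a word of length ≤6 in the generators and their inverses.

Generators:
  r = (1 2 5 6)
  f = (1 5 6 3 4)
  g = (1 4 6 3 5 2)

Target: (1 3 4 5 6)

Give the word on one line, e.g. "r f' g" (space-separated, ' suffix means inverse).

r g f r g

  after r: (1 2 5 6)
  after g: (3 5)(4 6)
  after f: (1 5 4 3 6)
  after r: (1 6 2 5 4 3)
  after g: (1 3 4 5 6)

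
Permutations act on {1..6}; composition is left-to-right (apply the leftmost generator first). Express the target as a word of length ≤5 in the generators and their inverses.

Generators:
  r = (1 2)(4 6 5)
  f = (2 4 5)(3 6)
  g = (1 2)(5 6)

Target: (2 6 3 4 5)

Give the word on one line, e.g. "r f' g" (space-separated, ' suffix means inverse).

f r' g'

  after f: (2 4 5)(3 6)
  after r': (1 2 5)(3 4 6)
  after g': (2 6 3 4 5)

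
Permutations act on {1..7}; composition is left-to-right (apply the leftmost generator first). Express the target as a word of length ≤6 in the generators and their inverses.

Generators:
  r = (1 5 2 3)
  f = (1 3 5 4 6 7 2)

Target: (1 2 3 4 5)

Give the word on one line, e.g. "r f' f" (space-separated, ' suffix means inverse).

f' r f r

  after f': (1 2 7 6 4 5 3)
  after r: (1 3 5)(2 7 6 4)
  after f: (1 5 3 4)
  after r: (1 2 3 4 5)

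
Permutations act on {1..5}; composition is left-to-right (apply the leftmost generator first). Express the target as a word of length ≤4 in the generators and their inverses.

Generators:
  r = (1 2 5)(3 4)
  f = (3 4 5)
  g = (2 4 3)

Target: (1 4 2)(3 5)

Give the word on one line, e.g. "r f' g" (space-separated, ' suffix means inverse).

  after f: (3 4 5)
  after r': (1 5 4 2)
  after f': (1 4 2)(3 5)

f r' f'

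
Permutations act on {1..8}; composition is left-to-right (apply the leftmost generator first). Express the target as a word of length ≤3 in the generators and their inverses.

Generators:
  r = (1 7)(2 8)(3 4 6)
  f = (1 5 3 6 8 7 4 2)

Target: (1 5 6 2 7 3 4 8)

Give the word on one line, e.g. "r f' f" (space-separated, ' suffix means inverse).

f r'

  after f: (1 5 3 6 8 7 4 2)
  after r': (1 5 6 2 7 3 4 8)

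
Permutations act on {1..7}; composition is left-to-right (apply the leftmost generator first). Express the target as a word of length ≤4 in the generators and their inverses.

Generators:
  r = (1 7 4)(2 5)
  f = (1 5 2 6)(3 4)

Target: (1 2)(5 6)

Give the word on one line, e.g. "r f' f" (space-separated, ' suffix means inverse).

f f

  after f: (1 5 2 6)(3 4)
  after f: (1 2)(5 6)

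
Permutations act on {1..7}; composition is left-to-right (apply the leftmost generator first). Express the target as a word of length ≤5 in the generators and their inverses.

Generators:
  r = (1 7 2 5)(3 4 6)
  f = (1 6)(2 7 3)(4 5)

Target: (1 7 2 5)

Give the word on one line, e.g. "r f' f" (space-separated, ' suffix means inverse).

  after r': (1 5 2 7)(3 6 4)
  after r': (1 2)(3 4 6)(5 7)
  after r': (1 7 2 5)

r' r' r'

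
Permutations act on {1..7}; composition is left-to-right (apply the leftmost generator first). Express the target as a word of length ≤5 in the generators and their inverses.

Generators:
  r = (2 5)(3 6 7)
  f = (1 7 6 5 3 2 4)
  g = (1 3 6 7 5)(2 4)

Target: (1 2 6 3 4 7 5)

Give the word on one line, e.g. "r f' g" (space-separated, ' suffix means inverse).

f' r' g'

  after f': (1 4 2 3 5 6 7)
  after r': (1 4 5 3 2 7)
  after g': (1 2 6 3 4 7 5)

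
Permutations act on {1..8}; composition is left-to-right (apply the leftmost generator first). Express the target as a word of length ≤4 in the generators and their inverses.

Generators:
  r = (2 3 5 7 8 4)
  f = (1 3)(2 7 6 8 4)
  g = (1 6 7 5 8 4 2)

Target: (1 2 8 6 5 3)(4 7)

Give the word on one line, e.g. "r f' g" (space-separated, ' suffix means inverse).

f' r'

  after f': (1 3)(2 4 8 6 7)
  after r': (1 2 8 6 5 3)(4 7)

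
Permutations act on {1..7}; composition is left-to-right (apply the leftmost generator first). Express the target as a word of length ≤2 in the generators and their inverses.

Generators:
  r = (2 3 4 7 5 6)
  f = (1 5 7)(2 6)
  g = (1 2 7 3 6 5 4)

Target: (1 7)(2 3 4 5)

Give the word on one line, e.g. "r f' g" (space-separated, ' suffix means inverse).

r f'

  after r: (2 3 4 7 5 6)
  after f': (1 7)(2 3 4 5)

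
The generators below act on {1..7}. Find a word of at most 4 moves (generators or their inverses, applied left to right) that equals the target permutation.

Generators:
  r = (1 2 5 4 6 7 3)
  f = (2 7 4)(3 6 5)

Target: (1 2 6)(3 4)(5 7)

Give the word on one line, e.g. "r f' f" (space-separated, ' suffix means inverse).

f f r

  after f: (2 7 4)(3 6 5)
  after f: (2 4 7)(3 5 6)
  after r: (1 2 6)(3 4)(5 7)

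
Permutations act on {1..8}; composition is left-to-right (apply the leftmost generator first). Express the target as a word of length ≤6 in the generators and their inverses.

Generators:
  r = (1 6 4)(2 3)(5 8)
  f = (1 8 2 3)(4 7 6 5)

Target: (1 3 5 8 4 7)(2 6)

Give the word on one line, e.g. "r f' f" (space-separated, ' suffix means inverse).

  after r': (1 4 6)(2 3)(5 8)
  after f: (1 7 6 8 4 5 2)
  after f: (1 6 2 8 7 5 3)
  after r': (2 5)(3 4 6)(7 8)
  after f': (1 3 5 8 4 7)(2 6)

r' f f r' f'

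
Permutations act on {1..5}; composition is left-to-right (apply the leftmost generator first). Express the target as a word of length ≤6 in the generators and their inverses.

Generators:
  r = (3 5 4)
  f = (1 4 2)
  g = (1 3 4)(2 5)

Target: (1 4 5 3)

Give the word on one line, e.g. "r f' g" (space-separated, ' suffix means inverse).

  after f': (1 2 4)
  after r: (1 2 3 5 4)
  after f': (1 4 2 3 5)
  after g: (2 4 5 3)
  after f: (1 4 5 3)

f' r f' g f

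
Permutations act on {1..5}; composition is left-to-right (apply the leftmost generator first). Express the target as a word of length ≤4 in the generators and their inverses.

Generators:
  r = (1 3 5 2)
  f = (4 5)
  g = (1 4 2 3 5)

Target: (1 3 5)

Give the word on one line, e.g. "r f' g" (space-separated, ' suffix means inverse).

g' r g f

  after g': (1 5 3 2 4)
  after r: (1 2 4 3)
  after g: (1 3 4 5)
  after f: (1 3 5)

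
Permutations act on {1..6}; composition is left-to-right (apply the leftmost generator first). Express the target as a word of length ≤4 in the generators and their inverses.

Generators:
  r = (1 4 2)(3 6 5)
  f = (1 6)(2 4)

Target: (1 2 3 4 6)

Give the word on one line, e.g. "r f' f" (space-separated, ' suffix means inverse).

r f' r' f'

  after r: (1 4 2)(3 6 5)
  after f': (1 2 6 5 3)
  after r': (1 4)(2 3)
  after f': (1 2 3 4 6)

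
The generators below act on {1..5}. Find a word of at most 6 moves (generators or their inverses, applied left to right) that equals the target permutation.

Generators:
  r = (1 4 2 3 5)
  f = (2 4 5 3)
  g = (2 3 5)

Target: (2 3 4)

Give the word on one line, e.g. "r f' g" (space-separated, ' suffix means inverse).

r g' g' r'

  after r: (1 4 2 3 5)
  after g': (1 4 5)
  after g': (1 4 3 2 5)
  after r': (2 3 4)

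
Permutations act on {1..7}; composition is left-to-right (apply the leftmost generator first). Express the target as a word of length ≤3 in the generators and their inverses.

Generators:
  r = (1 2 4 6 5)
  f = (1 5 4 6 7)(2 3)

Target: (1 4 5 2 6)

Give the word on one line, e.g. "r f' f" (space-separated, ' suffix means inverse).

r r

  after r: (1 2 4 6 5)
  after r: (1 4 5 2 6)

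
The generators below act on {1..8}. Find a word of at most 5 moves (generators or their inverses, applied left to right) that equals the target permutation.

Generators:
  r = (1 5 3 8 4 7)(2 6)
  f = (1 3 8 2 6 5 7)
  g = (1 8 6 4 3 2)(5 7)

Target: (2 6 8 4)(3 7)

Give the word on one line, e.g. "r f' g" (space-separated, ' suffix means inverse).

g' r f r'

  after g': (1 2 3 4 6 8)(5 7)
  after r: (1 6 4 2 8 5)(3 7)
  after f: (1 5 3)(4 6)(7 8)
  after r': (2 6 8 4)(3 7)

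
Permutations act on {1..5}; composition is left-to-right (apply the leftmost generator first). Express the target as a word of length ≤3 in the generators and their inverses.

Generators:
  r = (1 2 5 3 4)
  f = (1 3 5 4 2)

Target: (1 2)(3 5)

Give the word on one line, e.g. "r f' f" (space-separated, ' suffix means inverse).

  after f: (1 3 5 4 2)
  after r: (1 4 5)
  after f: (1 2)(3 5)

f r f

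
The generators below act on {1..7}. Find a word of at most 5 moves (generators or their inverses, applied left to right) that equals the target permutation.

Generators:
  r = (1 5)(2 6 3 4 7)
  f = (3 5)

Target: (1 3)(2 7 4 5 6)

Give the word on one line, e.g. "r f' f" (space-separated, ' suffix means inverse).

  after f: (3 5)
  after r': (1 5 6 2 7 4 3)
  after f: (1 3)(2 7 4 5 6)
  after f: (1 5 6 2 7 4 3)
  after f: (1 3)(2 7 4 5 6)

f r' f f f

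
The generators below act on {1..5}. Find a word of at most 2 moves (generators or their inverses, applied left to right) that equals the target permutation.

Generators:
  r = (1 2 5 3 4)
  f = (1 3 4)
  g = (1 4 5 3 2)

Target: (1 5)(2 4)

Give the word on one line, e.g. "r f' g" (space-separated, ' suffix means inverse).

  after r': (1 4 3 5 2)
  after g: (1 5)(2 4)

r' g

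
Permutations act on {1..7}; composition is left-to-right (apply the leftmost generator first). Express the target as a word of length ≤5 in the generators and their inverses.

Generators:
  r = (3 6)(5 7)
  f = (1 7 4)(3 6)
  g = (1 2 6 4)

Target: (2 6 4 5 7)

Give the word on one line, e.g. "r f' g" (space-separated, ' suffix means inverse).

f' r' g r' r'

  after f': (1 4 7)(3 6)
  after r': (1 4 5 7)
  after g: (2 6 4 5 7)
  after r': (2 3 6 4 7)
  after r': (2 6 4 5 7)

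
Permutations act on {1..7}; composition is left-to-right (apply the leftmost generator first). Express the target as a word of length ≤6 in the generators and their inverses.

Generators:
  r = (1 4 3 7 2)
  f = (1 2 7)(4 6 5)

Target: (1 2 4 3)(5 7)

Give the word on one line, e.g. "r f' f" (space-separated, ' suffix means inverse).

  after f: (1 2 7)(4 6 5)
  after r: (3 7 4 6 5)
  after f': (1 7 5 3 2)
  after r: (1 2 4 3)(5 7)

f r f' r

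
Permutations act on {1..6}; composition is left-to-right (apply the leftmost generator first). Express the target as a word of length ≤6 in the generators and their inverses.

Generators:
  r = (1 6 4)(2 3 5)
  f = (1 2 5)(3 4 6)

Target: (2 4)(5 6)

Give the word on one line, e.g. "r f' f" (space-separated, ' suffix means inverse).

f' f' r f' r'

  after f': (1 5 2)(3 6 4)
  after f': (1 2 5)(3 4 6)
  after r: (1 3)(5 6)
  after f': (1 6 2)(3 5 4)
  after r': (2 4)(5 6)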